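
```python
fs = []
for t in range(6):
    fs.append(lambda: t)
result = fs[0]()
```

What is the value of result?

Step 1: The loop creates 6 lambdas, all referencing the same variable t.
Step 2: After the loop, t = 5 (final value).
Step 3: fs[0]() looks up t at call time and finds 5. This is the late binding gotcha. result = 5

The answer is 5.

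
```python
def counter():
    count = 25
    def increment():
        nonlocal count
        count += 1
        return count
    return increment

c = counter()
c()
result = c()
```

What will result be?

Step 1: counter() creates closure with count = 25.
Step 2: Each c() call increments count via nonlocal. After 2 calls: 25 + 2 = 27.
Step 3: result = 27

The answer is 27.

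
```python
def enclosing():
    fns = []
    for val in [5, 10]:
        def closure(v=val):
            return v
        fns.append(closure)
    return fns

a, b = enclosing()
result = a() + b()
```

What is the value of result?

Step 1: Default argument v=val captures val at each iteration.
Step 2: a() returns 5 (captured at first iteration), b() returns 10 (captured at second).
Step 3: result = 5 + 10 = 15

The answer is 15.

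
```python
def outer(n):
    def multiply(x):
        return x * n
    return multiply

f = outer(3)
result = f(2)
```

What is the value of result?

Step 1: outer(3) returns multiply closure with n = 3.
Step 2: f(2) computes 2 * 3 = 6.
Step 3: result = 6

The answer is 6.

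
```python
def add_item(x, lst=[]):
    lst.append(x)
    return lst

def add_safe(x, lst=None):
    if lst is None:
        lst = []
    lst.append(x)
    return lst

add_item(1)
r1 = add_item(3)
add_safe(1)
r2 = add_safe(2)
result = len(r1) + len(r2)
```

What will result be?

Step 1: add_item shares mutable default: after 2 calls, lst = [1, 3], len = 2.
Step 2: add_safe creates fresh list each time: r2 = [2], len = 1.
Step 3: result = 2 + 1 = 3

The answer is 3.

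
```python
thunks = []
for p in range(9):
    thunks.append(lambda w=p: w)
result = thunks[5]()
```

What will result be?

Step 1: Default argument w=p captures p's value at each iteration.
Step 2: thunks[5] captured w = 5 when p was 5.
Step 3: result = 5

The answer is 5.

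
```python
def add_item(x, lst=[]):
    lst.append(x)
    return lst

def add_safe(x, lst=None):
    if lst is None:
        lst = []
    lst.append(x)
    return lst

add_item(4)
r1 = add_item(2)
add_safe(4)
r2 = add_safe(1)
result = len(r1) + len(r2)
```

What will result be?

Step 1: add_item shares mutable default: after 2 calls, lst = [4, 2], len = 2.
Step 2: add_safe creates fresh list each time: r2 = [1], len = 1.
Step 3: result = 2 + 1 = 3

The answer is 3.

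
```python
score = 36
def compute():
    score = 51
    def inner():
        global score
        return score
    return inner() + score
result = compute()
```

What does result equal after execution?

Step 1: Global score = 36. compute() shadows with local score = 51.
Step 2: inner() uses global keyword, so inner() returns global score = 36.
Step 3: compute() returns 36 + 51 = 87

The answer is 87.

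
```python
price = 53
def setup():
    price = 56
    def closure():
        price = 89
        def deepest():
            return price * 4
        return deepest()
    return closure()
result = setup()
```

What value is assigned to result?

Step 1: deepest() looks up price through LEGB: not local, finds price = 89 in enclosing closure().
Step 2: Returns 89 * 4 = 356.
Step 3: result = 356

The answer is 356.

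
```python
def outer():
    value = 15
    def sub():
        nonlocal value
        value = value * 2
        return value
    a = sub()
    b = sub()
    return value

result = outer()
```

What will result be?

Step 1: value starts at 15.
Step 2: First sub(): value = 15 * 2 = 30.
Step 3: Second sub(): value = 30 * 2 = 60.
Step 4: result = 60

The answer is 60.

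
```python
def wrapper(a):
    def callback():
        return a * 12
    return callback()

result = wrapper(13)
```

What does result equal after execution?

Step 1: wrapper(13) binds parameter a = 13.
Step 2: callback() accesses a = 13 from enclosing scope.
Step 3: result = 13 * 12 = 156

The answer is 156.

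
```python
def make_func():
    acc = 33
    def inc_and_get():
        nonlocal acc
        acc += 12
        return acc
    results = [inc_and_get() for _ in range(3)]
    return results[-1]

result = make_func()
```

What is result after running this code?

Step 1: acc = 33.
Step 2: Three calls to inc_and_get(), each adding 12.
Step 3: Last value = 33 + 12 * 3 = 69

The answer is 69.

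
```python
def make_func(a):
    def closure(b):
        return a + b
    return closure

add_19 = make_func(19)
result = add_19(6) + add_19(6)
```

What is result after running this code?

Step 1: add_19 captures a = 19.
Step 2: add_19(6) = 19 + 6 = 25, called twice.
Step 3: result = 25 + 25 = 50

The answer is 50.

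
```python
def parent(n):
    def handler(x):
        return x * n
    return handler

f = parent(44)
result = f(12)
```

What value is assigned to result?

Step 1: parent(44) creates a closure capturing n = 44.
Step 2: f(12) computes 12 * 44 = 528.
Step 3: result = 528

The answer is 528.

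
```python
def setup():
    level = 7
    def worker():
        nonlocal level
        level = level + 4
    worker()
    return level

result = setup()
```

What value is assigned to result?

Step 1: setup() sets level = 7.
Step 2: worker() uses nonlocal to modify level in setup's scope: level = 7 + 4 = 11.
Step 3: setup() returns the modified level = 11

The answer is 11.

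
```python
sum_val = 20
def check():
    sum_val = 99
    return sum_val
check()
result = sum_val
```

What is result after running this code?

Step 1: sum_val = 20 globally.
Step 2: check() creates a LOCAL sum_val = 99 (no global keyword!).
Step 3: The global sum_val is unchanged. result = 20

The answer is 20.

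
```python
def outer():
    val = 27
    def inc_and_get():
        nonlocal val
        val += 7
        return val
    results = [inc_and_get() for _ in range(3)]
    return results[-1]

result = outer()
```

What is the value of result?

Step 1: val = 27.
Step 2: Three calls to inc_and_get(), each adding 7.
Step 3: Last value = 27 + 7 * 3 = 48

The answer is 48.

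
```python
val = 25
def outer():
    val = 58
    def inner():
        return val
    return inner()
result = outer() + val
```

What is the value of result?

Step 1: Global val = 25. outer() shadows with val = 58.
Step 2: inner() returns enclosing val = 58. outer() = 58.
Step 3: result = 58 + global val (25) = 83

The answer is 83.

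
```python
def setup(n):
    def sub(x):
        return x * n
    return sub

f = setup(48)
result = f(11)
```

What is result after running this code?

Step 1: setup(48) creates a closure capturing n = 48.
Step 2: f(11) computes 11 * 48 = 528.
Step 3: result = 528

The answer is 528.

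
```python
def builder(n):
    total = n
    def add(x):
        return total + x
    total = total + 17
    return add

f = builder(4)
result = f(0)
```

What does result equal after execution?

Step 1: builder(4) sets total = 4, then total = 4 + 17 = 21.
Step 2: Closures capture by reference, so add sees total = 21.
Step 3: f(0) returns 21 + 0 = 21

The answer is 21.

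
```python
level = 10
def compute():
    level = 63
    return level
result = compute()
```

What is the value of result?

Step 1: Global level = 10.
Step 2: compute() creates local level = 63, shadowing the global.
Step 3: Returns local level = 63. result = 63

The answer is 63.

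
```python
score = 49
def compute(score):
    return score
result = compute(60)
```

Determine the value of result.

Step 1: Global score = 49.
Step 2: compute(60) takes parameter score = 60, which shadows the global.
Step 3: result = 60

The answer is 60.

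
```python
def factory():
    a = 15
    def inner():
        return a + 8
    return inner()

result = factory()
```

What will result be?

Step 1: factory() defines a = 15.
Step 2: inner() reads a = 15 from enclosing scope, returns 15 + 8 = 23.
Step 3: result = 23

The answer is 23.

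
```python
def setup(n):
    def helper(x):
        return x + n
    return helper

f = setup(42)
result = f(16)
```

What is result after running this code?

Step 1: setup(42) creates a closure that captures n = 42.
Step 2: f(16) calls the closure with x = 16, returning 16 + 42 = 58.
Step 3: result = 58

The answer is 58.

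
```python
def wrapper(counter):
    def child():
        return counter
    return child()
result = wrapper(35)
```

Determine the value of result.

Step 1: wrapper(35) binds parameter counter = 35.
Step 2: child() looks up counter in enclosing scope and finds the parameter counter = 35.
Step 3: result = 35

The answer is 35.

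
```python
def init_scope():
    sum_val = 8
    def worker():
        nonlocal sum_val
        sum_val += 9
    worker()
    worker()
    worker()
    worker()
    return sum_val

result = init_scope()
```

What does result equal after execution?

Step 1: sum_val starts at 8.
Step 2: worker() is called 4 times, each adding 9.
Step 3: sum_val = 8 + 9 * 4 = 44

The answer is 44.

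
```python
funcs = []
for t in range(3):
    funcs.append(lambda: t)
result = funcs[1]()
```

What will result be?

Step 1: The loop creates 3 lambdas, all referencing the same variable t.
Step 2: After the loop, t = 2 (final value).
Step 3: funcs[1]() looks up t at call time and finds 2. This is the late binding gotcha. result = 2

The answer is 2.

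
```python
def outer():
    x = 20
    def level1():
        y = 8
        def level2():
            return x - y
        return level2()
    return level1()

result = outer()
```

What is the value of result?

Step 1: x = 20 in outer. y = 8 in level1.
Step 2: level2() reads x = 20 and y = 8 from enclosing scopes.
Step 3: result = 20 - 8 = 12

The answer is 12.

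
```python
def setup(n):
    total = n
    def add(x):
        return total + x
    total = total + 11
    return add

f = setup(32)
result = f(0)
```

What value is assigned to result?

Step 1: setup(32) sets total = 32, then total = 32 + 11 = 43.
Step 2: Closures capture by reference, so add sees total = 43.
Step 3: f(0) returns 43 + 0 = 43

The answer is 43.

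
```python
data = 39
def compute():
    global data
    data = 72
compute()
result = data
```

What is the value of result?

Step 1: data = 39 globally.
Step 2: compute() declares global data and sets it to 72.
Step 3: After compute(), global data = 72. result = 72

The answer is 72.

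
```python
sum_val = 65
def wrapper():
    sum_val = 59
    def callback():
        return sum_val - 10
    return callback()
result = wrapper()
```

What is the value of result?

Step 1: wrapper() shadows global sum_val with sum_val = 59.
Step 2: callback() finds sum_val = 59 in enclosing scope, computes 59 - 10 = 49.
Step 3: result = 49

The answer is 49.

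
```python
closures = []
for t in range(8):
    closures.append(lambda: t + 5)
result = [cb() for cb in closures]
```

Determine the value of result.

Step 1: All lambdas capture t by reference. After the loop, t = 7.
Step 2: Each call returns 7 + 5 = 12.
Step 3: result = [12, 12, 12, 12, 12, 12, 12, 12]

The answer is [12, 12, 12, 12, 12, 12, 12, 12].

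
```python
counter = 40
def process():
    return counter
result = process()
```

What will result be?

Step 1: counter = 40 is defined in the global scope.
Step 2: process() looks up counter. No local counter exists, so Python checks the global scope via LEGB rule and finds counter = 40.
Step 3: result = 40

The answer is 40.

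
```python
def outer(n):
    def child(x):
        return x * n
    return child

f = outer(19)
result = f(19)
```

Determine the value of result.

Step 1: outer(19) creates a closure capturing n = 19.
Step 2: f(19) computes 19 * 19 = 361.
Step 3: result = 361

The answer is 361.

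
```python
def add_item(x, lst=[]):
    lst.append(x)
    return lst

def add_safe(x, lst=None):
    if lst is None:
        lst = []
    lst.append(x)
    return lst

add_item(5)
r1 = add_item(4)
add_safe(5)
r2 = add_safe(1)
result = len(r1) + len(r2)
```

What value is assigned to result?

Step 1: add_item shares mutable default: after 2 calls, lst = [5, 4], len = 2.
Step 2: add_safe creates fresh list each time: r2 = [1], len = 1.
Step 3: result = 2 + 1 = 3

The answer is 3.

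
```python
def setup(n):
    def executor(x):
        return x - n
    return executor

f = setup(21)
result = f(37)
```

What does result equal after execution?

Step 1: setup(21) creates a closure capturing n = 21.
Step 2: f(37) computes 37 - 21 = 16.
Step 3: result = 16

The answer is 16.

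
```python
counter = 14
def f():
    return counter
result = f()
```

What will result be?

Step 1: counter = 14 is defined in the global scope.
Step 2: f() looks up counter. No local counter exists, so Python checks the global scope via LEGB rule and finds counter = 14.
Step 3: result = 14

The answer is 14.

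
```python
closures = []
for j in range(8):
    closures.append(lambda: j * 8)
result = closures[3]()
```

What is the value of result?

Step 1: All lambdas reference the same variable j (late binding).
Step 2: After the loop, j = 7. Every lambda returns j * 8.
Step 3: closures[3]() = 7 * 8 = 56

The answer is 56.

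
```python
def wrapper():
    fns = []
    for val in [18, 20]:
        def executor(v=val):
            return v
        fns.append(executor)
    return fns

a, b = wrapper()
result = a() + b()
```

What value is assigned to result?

Step 1: Default argument v=val captures val at each iteration.
Step 2: a() returns 18 (captured at first iteration), b() returns 20 (captured at second).
Step 3: result = 18 + 20 = 38

The answer is 38.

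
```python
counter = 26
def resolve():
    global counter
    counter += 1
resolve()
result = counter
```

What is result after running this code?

Step 1: counter = 26 globally.
Step 2: resolve() modifies global counter: counter += 1 = 27.
Step 3: result = 27

The answer is 27.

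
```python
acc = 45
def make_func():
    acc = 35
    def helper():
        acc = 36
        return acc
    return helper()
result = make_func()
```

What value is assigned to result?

Step 1: Three scopes define acc: global (45), make_func (35), helper (36).
Step 2: helper() has its own local acc = 36, which shadows both enclosing and global.
Step 3: result = 36 (local wins in LEGB)

The answer is 36.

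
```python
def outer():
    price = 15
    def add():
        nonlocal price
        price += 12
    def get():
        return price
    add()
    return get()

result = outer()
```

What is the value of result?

Step 1: price = 15. add() modifies it via nonlocal, get() reads it.
Step 2: add() makes price = 15 + 12 = 27.
Step 3: get() returns 27. result = 27

The answer is 27.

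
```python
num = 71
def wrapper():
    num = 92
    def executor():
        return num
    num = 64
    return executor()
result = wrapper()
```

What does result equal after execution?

Step 1: wrapper() sets num = 92, then later num = 64.
Step 2: executor() is called after num is reassigned to 64. Closures capture variables by reference, not by value.
Step 3: result = 64

The answer is 64.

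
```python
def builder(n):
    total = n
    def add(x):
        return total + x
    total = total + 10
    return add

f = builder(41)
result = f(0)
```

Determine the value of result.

Step 1: builder(41) sets total = 41, then total = 41 + 10 = 51.
Step 2: Closures capture by reference, so add sees total = 51.
Step 3: f(0) returns 51 + 0 = 51

The answer is 51.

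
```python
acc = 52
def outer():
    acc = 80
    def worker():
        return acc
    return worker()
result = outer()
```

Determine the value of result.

Step 1: acc = 52 globally, but outer() defines acc = 80 locally.
Step 2: worker() looks up acc. Not in local scope, so checks enclosing scope (outer) and finds acc = 80.
Step 3: result = 80

The answer is 80.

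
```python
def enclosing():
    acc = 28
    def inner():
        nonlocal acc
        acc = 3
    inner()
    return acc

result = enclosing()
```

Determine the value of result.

Step 1: enclosing() sets acc = 28.
Step 2: inner() uses nonlocal to reassign acc = 3.
Step 3: result = 3

The answer is 3.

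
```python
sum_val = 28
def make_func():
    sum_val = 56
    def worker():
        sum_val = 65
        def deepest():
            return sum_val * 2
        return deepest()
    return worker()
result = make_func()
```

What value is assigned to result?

Step 1: deepest() looks up sum_val through LEGB: not local, finds sum_val = 65 in enclosing worker().
Step 2: Returns 65 * 2 = 130.
Step 3: result = 130

The answer is 130.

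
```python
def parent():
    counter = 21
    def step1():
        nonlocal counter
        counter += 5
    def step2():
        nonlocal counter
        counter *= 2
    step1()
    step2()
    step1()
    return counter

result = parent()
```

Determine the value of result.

Step 1: counter = 21.
Step 2: step1(): counter = 21 + 5 = 26.
Step 3: step2(): counter = 26 * 2 = 52.
Step 4: step1(): counter = 52 + 5 = 57. result = 57

The answer is 57.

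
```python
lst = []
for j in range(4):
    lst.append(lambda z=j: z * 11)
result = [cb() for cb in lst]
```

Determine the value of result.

Step 1: Default arg z=j captures j at each iteration.
Step 2: lst[k] has z defaulting to k, returns k * 11.
Step 3: result = [0, 11, 22, 33]

The answer is [0, 11, 22, 33].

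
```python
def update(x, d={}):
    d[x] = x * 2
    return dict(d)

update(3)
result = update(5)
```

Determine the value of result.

Step 1: Mutable default dict is shared across calls.
Step 2: First call adds 3: 6. Second call adds 5: 10.
Step 3: result = {3: 6, 5: 10}

The answer is {3: 6, 5: 10}.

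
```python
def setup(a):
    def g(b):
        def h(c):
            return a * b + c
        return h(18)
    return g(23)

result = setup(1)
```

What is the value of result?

Step 1: a = 1, b = 23, c = 18.
Step 2: h() computes a * b + c = 1 * 23 + 18 = 41.
Step 3: result = 41

The answer is 41.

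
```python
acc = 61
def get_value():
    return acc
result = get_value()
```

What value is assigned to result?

Step 1: acc = 61 is defined in the global scope.
Step 2: get_value() looks up acc. No local acc exists, so Python checks the global scope via LEGB rule and finds acc = 61.
Step 3: result = 61

The answer is 61.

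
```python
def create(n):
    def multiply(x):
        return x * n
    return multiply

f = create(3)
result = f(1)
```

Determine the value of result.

Step 1: create(3) returns multiply closure with n = 3.
Step 2: f(1) computes 1 * 3 = 3.
Step 3: result = 3

The answer is 3.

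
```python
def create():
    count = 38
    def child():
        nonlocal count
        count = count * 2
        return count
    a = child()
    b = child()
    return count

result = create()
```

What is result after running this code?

Step 1: count starts at 38.
Step 2: First child(): count = 38 * 2 = 76.
Step 3: Second child(): count = 76 * 2 = 152.
Step 4: result = 152

The answer is 152.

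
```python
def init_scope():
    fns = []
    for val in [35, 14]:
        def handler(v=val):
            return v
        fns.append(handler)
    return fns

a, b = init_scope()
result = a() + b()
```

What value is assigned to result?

Step 1: Default argument v=val captures val at each iteration.
Step 2: a() returns 35 (captured at first iteration), b() returns 14 (captured at second).
Step 3: result = 35 + 14 = 49

The answer is 49.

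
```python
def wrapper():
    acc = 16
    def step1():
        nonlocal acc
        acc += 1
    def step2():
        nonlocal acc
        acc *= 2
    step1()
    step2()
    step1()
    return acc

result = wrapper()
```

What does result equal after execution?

Step 1: acc = 16.
Step 2: step1(): acc = 16 + 1 = 17.
Step 3: step2(): acc = 17 * 2 = 34.
Step 4: step1(): acc = 34 + 1 = 35. result = 35

The answer is 35.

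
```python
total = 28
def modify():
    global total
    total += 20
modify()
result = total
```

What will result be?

Step 1: total = 28 globally.
Step 2: modify() modifies global total: total += 20 = 48.
Step 3: result = 48

The answer is 48.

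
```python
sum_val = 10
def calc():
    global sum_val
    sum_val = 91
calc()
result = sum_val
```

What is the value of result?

Step 1: sum_val = 10 globally.
Step 2: calc() declares global sum_val and sets it to 91.
Step 3: After calc(), global sum_val = 91. result = 91

The answer is 91.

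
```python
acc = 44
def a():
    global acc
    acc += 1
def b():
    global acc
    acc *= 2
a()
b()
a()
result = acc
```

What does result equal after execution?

Step 1: acc = 44.
Step 2: a(): acc = 44 + 1 = 45.
Step 3: b(): acc = 45 * 2 = 90.
Step 4: a(): acc = 90 + 1 = 91

The answer is 91.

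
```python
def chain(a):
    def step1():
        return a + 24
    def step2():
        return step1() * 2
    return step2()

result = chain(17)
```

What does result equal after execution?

Step 1: chain(17) captures a = 17.
Step 2: step2() calls step1() which returns 17 + 24 = 41.
Step 3: step2() returns 41 * 2 = 82

The answer is 82.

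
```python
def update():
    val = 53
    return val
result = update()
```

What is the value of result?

Step 1: update() defines val = 53 in its local scope.
Step 2: return val finds the local variable val = 53.
Step 3: result = 53

The answer is 53.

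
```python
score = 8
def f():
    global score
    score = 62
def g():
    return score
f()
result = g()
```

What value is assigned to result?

Step 1: score = 8.
Step 2: f() sets global score = 62.
Step 3: g() reads global score = 62. result = 62

The answer is 62.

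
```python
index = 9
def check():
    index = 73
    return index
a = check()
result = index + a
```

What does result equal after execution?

Step 1: Global index = 9. check() returns local index = 73.
Step 2: a = 73. Global index still = 9.
Step 3: result = 9 + 73 = 82

The answer is 82.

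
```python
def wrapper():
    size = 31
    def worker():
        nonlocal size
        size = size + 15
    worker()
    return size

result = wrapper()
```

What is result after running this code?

Step 1: wrapper() sets size = 31.
Step 2: worker() uses nonlocal to modify size in wrapper's scope: size = 31 + 15 = 46.
Step 3: wrapper() returns the modified size = 46

The answer is 46.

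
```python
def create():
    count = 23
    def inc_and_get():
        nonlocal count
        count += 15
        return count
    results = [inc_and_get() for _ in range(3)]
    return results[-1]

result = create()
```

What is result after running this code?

Step 1: count = 23.
Step 2: Three calls to inc_and_get(), each adding 15.
Step 3: Last value = 23 + 15 * 3 = 68

The answer is 68.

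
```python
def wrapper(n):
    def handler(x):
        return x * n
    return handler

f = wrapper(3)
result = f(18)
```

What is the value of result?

Step 1: wrapper(3) creates a closure capturing n = 3.
Step 2: f(18) computes 18 * 3 = 54.
Step 3: result = 54

The answer is 54.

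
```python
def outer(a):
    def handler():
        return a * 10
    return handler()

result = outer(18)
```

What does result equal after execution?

Step 1: outer(18) binds parameter a = 18.
Step 2: handler() accesses a = 18 from enclosing scope.
Step 3: result = 18 * 10 = 180

The answer is 180.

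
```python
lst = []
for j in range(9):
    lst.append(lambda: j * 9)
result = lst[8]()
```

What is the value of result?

Step 1: All lambdas reference the same variable j (late binding).
Step 2: After the loop, j = 8. Every lambda returns j * 9.
Step 3: lst[8]() = 8 * 9 = 72

The answer is 72.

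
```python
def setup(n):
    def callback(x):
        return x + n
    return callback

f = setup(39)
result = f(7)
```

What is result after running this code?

Step 1: setup(39) creates a closure that captures n = 39.
Step 2: f(7) calls the closure with x = 7, returning 7 + 39 = 46.
Step 3: result = 46

The answer is 46.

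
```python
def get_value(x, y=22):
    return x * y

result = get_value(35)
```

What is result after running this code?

Step 1: get_value(35) uses default y = 22.
Step 2: Returns 35 * 22 = 770.
Step 3: result = 770

The answer is 770.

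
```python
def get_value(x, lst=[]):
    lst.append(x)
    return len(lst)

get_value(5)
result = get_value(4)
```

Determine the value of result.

Step 1: Mutable default list persists between calls.
Step 2: First call: lst = [5], len = 1. Second call: lst = [5, 4], len = 2.
Step 3: result = 2

The answer is 2.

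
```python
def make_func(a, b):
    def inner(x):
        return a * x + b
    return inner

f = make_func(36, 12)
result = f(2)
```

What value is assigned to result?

Step 1: make_func(36, 12) captures a = 36, b = 12.
Step 2: f(2) computes 36 * 2 + 12 = 84.
Step 3: result = 84

The answer is 84.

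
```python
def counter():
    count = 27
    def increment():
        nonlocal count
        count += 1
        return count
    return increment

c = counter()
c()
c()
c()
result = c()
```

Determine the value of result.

Step 1: counter() creates closure with count = 27.
Step 2: Each c() call increments count via nonlocal. After 4 calls: 27 + 4 = 31.
Step 3: result = 31

The answer is 31.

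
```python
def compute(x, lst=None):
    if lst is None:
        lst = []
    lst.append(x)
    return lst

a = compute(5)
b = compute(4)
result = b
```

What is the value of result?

Step 1: None default with guard creates a NEW list each call.
Step 2: a = [5] (fresh list). b = [4] (another fresh list).
Step 3: result = [4] (this is the fix for mutable default)

The answer is [4].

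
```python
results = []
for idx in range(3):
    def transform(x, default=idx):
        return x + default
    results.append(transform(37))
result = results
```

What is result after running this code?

Step 1: Default argument default=idx is evaluated at function definition time.
Step 2: Each iteration creates transform with default = current idx value.
Step 3: transform(37) returns 37 + default. results = [37, 38, 39]

The answer is [37, 38, 39].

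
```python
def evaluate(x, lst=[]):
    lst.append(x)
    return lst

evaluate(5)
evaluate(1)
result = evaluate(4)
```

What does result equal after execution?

Step 1: Mutable default argument gotcha! The list [] is created once.
Step 2: Each call appends to the SAME list: [5], [5, 1], [5, 1, 4].
Step 3: result = [5, 1, 4]

The answer is [5, 1, 4].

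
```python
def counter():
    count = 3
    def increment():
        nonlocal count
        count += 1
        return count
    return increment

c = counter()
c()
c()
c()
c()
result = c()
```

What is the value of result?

Step 1: counter() creates closure with count = 3.
Step 2: Each c() call increments count via nonlocal. After 5 calls: 3 + 5 = 8.
Step 3: result = 8

The answer is 8.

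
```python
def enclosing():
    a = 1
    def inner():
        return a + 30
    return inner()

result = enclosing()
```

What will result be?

Step 1: enclosing() defines a = 1.
Step 2: inner() reads a = 1 from enclosing scope, returns 1 + 30 = 31.
Step 3: result = 31

The answer is 31.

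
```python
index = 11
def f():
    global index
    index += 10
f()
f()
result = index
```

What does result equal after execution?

Step 1: index = 11.
Step 2: First f(): index = 11 + 10 = 21.
Step 3: Second f(): index = 21 + 10 = 31. result = 31

The answer is 31.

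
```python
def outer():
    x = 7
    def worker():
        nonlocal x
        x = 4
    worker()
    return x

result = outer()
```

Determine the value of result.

Step 1: outer() sets x = 7.
Step 2: worker() uses nonlocal to reassign x = 4.
Step 3: result = 4

The answer is 4.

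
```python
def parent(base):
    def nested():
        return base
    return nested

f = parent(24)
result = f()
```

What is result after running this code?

Step 1: parent(24) creates closure capturing base = 24.
Step 2: f() returns the captured base = 24.
Step 3: result = 24

The answer is 24.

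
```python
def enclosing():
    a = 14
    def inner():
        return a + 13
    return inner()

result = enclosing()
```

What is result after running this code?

Step 1: enclosing() defines a = 14.
Step 2: inner() reads a = 14 from enclosing scope, returns 14 + 13 = 27.
Step 3: result = 27

The answer is 27.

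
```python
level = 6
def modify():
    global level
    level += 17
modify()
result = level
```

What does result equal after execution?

Step 1: level = 6 globally.
Step 2: modify() modifies global level: level += 17 = 23.
Step 3: result = 23

The answer is 23.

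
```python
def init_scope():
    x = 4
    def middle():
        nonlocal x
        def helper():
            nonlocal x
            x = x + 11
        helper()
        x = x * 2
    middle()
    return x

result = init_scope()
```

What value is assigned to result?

Step 1: x = 4.
Step 2: helper() adds 11: x = 4 + 11 = 15.
Step 3: middle() doubles: x = 15 * 2 = 30.
Step 4: result = 30

The answer is 30.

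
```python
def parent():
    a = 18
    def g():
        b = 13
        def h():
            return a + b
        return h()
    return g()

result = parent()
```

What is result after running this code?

Step 1: parent() defines a = 18. g() defines b = 13.
Step 2: h() accesses both from enclosing scopes: a = 18, b = 13.
Step 3: result = 18 + 13 = 31

The answer is 31.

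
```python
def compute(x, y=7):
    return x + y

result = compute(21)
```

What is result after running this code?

Step 1: compute(21) uses default y = 7.
Step 2: Returns 21 + 7 = 28.
Step 3: result = 28

The answer is 28.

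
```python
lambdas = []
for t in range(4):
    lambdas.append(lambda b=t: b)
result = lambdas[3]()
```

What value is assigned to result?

Step 1: Default argument b=t captures t's value at each iteration.
Step 2: lambdas[3] captured b = 3 when t was 3.
Step 3: result = 3

The answer is 3.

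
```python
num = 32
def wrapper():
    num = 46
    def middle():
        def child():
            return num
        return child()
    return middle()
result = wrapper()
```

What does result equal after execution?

Step 1: wrapper() defines num = 46. middle() and child() have no local num.
Step 2: child() checks local (none), enclosing middle() (none), enclosing wrapper() and finds num = 46.
Step 3: result = 46

The answer is 46.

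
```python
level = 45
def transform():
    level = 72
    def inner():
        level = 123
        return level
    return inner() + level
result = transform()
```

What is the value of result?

Step 1: transform() has local level = 72. inner() has local level = 123.
Step 2: inner() returns its local level = 123.
Step 3: transform() returns 123 + its own level (72) = 195

The answer is 195.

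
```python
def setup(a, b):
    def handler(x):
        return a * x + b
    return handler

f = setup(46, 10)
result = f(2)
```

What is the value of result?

Step 1: setup(46, 10) captures a = 46, b = 10.
Step 2: f(2) computes 46 * 2 + 10 = 102.
Step 3: result = 102

The answer is 102.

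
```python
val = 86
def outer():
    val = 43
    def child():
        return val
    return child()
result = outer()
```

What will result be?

Step 1: val = 86 globally, but outer() defines val = 43 locally.
Step 2: child() looks up val. Not in local scope, so checks enclosing scope (outer) and finds val = 43.
Step 3: result = 43

The answer is 43.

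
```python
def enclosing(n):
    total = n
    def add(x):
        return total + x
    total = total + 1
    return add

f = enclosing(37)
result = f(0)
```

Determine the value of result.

Step 1: enclosing(37) sets total = 37, then total = 37 + 1 = 38.
Step 2: Closures capture by reference, so add sees total = 38.
Step 3: f(0) returns 38 + 0 = 38

The answer is 38.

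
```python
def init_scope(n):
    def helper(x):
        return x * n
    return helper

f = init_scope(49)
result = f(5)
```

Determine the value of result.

Step 1: init_scope(49) creates a closure capturing n = 49.
Step 2: f(5) computes 5 * 49 = 245.
Step 3: result = 245

The answer is 245.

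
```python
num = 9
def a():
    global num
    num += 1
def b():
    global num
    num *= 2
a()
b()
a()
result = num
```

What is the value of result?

Step 1: num = 9.
Step 2: a(): num = 9 + 1 = 10.
Step 3: b(): num = 10 * 2 = 20.
Step 4: a(): num = 20 + 1 = 21

The answer is 21.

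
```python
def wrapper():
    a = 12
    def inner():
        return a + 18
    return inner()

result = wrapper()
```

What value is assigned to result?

Step 1: wrapper() defines a = 12.
Step 2: inner() reads a = 12 from enclosing scope, returns 12 + 18 = 30.
Step 3: result = 30

The answer is 30.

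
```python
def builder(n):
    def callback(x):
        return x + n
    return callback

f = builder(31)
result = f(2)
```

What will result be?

Step 1: builder(31) creates a closure that captures n = 31.
Step 2: f(2) calls the closure with x = 2, returning 2 + 31 = 33.
Step 3: result = 33

The answer is 33.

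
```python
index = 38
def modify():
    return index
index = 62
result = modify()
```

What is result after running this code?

Step 1: index is first set to 38, then reassigned to 62.
Step 2: modify() is called after the reassignment, so it looks up the current global index = 62.
Step 3: result = 62

The answer is 62.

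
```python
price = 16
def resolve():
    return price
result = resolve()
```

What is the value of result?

Step 1: price = 16 is defined in the global scope.
Step 2: resolve() looks up price. No local price exists, so Python checks the global scope via LEGB rule and finds price = 16.
Step 3: result = 16

The answer is 16.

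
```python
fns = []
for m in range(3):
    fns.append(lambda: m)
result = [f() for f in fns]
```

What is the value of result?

Step 1: All 3 lambdas share the same variable m.
Step 2: After the loop, m = 2.
Step 3: Each call returns 2. result = [2, 2, 2]

The answer is [2, 2, 2].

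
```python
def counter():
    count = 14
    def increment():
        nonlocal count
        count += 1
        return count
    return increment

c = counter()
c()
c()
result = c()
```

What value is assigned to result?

Step 1: counter() creates closure with count = 14.
Step 2: Each c() call increments count via nonlocal. After 3 calls: 14 + 3 = 17.
Step 3: result = 17

The answer is 17.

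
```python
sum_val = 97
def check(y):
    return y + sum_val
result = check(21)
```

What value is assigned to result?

Step 1: sum_val = 97 is defined globally.
Step 2: check(21) uses parameter y = 21 and looks up sum_val from global scope = 97.
Step 3: result = 21 + 97 = 118

The answer is 118.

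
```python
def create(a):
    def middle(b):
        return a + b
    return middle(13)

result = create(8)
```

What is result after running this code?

Step 1: create(8) passes a = 8.
Step 2: middle(13) has b = 13, reads a = 8 from enclosing.
Step 3: result = 8 + 13 = 21

The answer is 21.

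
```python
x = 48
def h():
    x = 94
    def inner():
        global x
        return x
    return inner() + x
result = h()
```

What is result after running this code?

Step 1: Global x = 48. h() shadows with local x = 94.
Step 2: inner() uses global keyword, so inner() returns global x = 48.
Step 3: h() returns 48 + 94 = 142

The answer is 142.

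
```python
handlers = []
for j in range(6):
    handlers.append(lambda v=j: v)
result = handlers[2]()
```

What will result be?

Step 1: Default argument v=j captures j's value at each iteration.
Step 2: handlers[2] captured v = 2 when j was 2.
Step 3: result = 2

The answer is 2.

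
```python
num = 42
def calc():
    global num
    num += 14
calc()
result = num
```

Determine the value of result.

Step 1: num = 42 globally.
Step 2: calc() modifies global num: num += 14 = 56.
Step 3: result = 56

The answer is 56.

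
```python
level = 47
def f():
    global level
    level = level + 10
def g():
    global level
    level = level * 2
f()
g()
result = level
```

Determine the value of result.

Step 1: level = 47.
Step 2: f() adds 10: level = 47 + 10 = 57.
Step 3: g() doubles: level = 57 * 2 = 114.
Step 4: result = 114

The answer is 114.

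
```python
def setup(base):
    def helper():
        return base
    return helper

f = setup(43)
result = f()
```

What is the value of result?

Step 1: setup(43) creates closure capturing base = 43.
Step 2: f() returns the captured base = 43.
Step 3: result = 43

The answer is 43.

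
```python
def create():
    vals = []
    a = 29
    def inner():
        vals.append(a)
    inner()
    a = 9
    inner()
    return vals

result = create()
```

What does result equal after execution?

Step 1: a = 29. inner() appends current a to vals.
Step 2: First inner(): appends 29. Then a = 9.
Step 3: Second inner(): appends 9 (closure sees updated a). result = [29, 9]

The answer is [29, 9].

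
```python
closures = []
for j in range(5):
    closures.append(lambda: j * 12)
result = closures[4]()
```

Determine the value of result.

Step 1: All lambdas reference the same variable j (late binding).
Step 2: After the loop, j = 4. Every lambda returns j * 12.
Step 3: closures[4]() = 4 * 12 = 48

The answer is 48.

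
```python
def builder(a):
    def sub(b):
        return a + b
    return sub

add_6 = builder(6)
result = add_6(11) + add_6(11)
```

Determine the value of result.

Step 1: add_6 captures a = 6.
Step 2: add_6(11) = 6 + 11 = 17, called twice.
Step 3: result = 17 + 17 = 34

The answer is 34.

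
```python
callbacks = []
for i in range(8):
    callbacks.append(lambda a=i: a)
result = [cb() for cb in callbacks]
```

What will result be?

Step 1: Default arg a=i captures i at each iteration.
Step 2: Each lambda has its own default: 0, 1, ..., 7.
Step 3: result = [0, 1, 2, 3, 4, 5, 6, 7]

The answer is [0, 1, 2, 3, 4, 5, 6, 7].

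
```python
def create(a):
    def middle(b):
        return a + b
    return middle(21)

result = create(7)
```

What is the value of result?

Step 1: create(7) passes a = 7.
Step 2: middle(21) has b = 21, reads a = 7 from enclosing.
Step 3: result = 7 + 21 = 28

The answer is 28.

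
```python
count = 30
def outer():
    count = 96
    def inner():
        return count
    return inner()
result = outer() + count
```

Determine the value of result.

Step 1: Global count = 30. outer() shadows with count = 96.
Step 2: inner() returns enclosing count = 96. outer() = 96.
Step 3: result = 96 + global count (30) = 126

The answer is 126.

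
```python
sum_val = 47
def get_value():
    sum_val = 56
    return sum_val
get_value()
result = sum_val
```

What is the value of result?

Step 1: sum_val = 47 globally.
Step 2: get_value() creates a LOCAL sum_val = 56 (no global keyword!).
Step 3: The global sum_val is unchanged. result = 47

The answer is 47.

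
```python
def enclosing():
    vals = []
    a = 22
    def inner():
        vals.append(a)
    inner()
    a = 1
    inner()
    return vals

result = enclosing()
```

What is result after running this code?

Step 1: a = 22. inner() appends current a to vals.
Step 2: First inner(): appends 22. Then a = 1.
Step 3: Second inner(): appends 1 (closure sees updated a). result = [22, 1]

The answer is [22, 1].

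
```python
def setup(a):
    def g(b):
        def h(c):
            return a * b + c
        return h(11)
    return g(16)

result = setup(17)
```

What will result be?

Step 1: a = 17, b = 16, c = 11.
Step 2: h() computes a * b + c = 17 * 16 + 11 = 283.
Step 3: result = 283

The answer is 283.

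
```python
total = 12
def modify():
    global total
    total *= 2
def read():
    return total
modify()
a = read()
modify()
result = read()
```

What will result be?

Step 1: total = 12.
Step 2: First modify(): total = 12 * 2 = 24.
Step 3: Second modify(): total = 24 * 2 = 48.
Step 4: read() returns 48

The answer is 48.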